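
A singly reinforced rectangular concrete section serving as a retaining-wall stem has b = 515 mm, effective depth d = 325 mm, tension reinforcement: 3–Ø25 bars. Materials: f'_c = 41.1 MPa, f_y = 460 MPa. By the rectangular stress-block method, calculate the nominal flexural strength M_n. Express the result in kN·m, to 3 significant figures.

A_s = 3 × 491 = 1473 mm².
T = A_s f_y = 1473 × 460 = 677580 N = 677.58 kN.
From C = T: a = T/(0.85 f'_c b) = 677580/(0.85 × 41.1 × 515) = 37.66 mm.
M_n = T(d − a/2) = 677.58 kN × (325 − 18.83) mm = 207.45 kN·m.

M_n ≈ 207 kN·m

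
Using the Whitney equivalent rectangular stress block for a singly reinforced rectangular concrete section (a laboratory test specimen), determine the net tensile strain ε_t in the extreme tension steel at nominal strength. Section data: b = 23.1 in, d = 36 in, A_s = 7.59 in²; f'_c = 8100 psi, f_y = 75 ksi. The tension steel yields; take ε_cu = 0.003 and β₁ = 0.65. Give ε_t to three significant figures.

ε_t ≈ 0.0166

a = A_s f_y/(0.85 f'_c b) = 3.579 in.
β₁ = 0.65, so c = a/β₁ = 3.579/0.65 = 5.506 in.
From the linear strain diagram with ε_cu = 0.003: ε_t = 0.003 (d − c)/c = 0.003 × (36 − 5.506)/5.506 = 0.0166.
Since ε_t ≥ 0.005, the section is tension-controlled.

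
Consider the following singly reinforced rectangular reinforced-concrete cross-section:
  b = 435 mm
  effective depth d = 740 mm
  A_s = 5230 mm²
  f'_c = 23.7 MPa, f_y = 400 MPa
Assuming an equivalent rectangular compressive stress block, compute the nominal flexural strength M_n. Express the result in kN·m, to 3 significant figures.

M_n ≈ 1300 kN·m

T = A_s f_y = 5230 × 400 = 2092000 N = 2092 kN.
From C = T: a = T/(0.85 f'_c b) = 2092000/(0.85 × 23.7 × 435) = 238.73 mm.
M_n = T(d − a/2) = 2092 kN × (740 − 119.365) mm = 1298.37 kN·m.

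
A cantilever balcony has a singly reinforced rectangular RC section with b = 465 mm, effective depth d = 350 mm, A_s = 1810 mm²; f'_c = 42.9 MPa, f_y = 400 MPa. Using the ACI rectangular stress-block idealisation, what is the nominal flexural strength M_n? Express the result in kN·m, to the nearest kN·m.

M_n ≈ 238 kN·m

T = A_s f_y = 1810 × 400 = 724000 N = 724 kN.
From C = T: a = T/(0.85 f'_c b) = 724000/(0.85 × 42.9 × 465) = 42.70 mm.
M_n = T(d − a/2) = 724 kN × (350 − 21.35) mm = 237.94 kN·m.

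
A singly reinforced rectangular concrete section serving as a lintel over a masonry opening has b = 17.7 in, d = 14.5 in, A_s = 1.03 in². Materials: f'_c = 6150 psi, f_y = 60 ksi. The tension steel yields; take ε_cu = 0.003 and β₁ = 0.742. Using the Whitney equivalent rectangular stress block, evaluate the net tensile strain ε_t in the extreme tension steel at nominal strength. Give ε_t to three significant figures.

a = A_s f_y/(0.85 f'_c b) = 0.668 in.
β₁ = 0.742, so c = a/β₁ = 0.668/0.742 = 0.900 in.
From the linear strain diagram with ε_cu = 0.003: ε_t = 0.003 (d − c)/c = 0.003 × (14.5 − 0.900)/0.900 = 0.0453.
Since ε_t ≥ 0.005, the section is tension-controlled.

ε_t ≈ 0.0453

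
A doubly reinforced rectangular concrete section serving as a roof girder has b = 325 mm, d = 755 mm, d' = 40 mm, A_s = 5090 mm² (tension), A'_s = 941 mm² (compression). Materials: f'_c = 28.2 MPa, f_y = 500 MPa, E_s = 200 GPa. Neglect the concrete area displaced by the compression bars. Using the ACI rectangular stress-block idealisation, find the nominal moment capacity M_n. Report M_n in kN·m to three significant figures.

M_n ≈ 1630 kN·m

Assume both tension and compression steel yield.
Net tension couple steel: A_s − A'_s = 4149 mm².
a = (A_s − A'_s) f_y / (0.85 f'_c b) = 2074500/(0.85 × 28.2 × 325) = 266.29 mm.
c = a/β₁ = 266.29/0.849 = 313.65 mm; ε'_s = 0.003(c − d')/c = 0.0026 ≥ f_y/E_s = 0.0025, so compression steel does yield.
M_n = (A_s − A'_s) f_y (d − a/2) + A'_s f_y (d − d') = [2074500 × (755 − 133.145) + 470500 × (755 − 40)] × 10⁻⁶ = 1290.04 + 336.41 = 1626.45 kN·m.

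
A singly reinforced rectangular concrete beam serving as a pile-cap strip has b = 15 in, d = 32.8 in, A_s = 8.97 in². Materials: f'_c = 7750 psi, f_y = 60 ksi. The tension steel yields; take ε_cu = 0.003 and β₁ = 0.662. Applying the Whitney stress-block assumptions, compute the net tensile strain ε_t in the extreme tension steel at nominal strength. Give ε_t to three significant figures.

ε_t ≈ 0.00896

a = A_s f_y/(0.85 f'_c b) = 5.447 in.
β₁ = 0.662, so c = a/β₁ = 5.447/0.662 = 8.228 in.
From the linear strain diagram with ε_cu = 0.003: ε_t = 0.003 (d − c)/c = 0.003 × (32.8 − 8.228)/8.228 = 0.00896.
Since ε_t ≥ 0.005, the section is tension-controlled.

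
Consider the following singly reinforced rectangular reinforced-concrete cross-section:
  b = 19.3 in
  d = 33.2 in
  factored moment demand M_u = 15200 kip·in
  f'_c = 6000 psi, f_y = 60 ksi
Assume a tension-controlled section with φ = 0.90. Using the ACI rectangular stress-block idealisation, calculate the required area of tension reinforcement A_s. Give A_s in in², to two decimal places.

A_s ≈ 9.27 in²

M_n = M_u/φ = 15200/0.90 = 16888.9 kip·in.
From M_n = 0.85 f'_c a b (d − a/2):
a = d − √(d² − 2M_n/(0.85 f'_c b)) = 33.2 − √(33.2² − 2 × 16888.9/(0.85 × 6 × 19.3)) = 5.649 in.
A_s = 0.85 f'_c a b / f_y = 0.85 × 6 × 5.649 × 19.3 / 60 = 9.267 in².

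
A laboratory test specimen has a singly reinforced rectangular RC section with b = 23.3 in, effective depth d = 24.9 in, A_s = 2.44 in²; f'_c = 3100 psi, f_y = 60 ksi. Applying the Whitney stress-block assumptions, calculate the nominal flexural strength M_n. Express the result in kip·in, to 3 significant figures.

M_n ≈ 3470 kip·in

T = A_s f_y = 2.44 × 60 = 146.4 kips.
a = T/(0.85 f'_c b) = 146.4/(0.85 × 3.1 × 23.3) = 2.385 in.
M_n = T(d − a/2) = 146.4 × (24.9 − 1.1925) = 3470.8 kip·in.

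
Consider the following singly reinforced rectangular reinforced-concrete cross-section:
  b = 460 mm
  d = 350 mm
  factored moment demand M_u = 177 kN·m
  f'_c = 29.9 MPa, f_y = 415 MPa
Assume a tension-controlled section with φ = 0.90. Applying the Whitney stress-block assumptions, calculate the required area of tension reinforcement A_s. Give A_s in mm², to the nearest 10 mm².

A_s ≈ 1460 mm²

M_n = M_u/φ = 177/0.90 = 196.667 kN·m.
With M_n = 0.85 f'_c a b (d − a/2), solve the quadratic for a:
a = d − √(d² − 2M_n/(0.85 f'_c b)) = 350 − √(350² − 2 × 196.667×10⁶/(0.85 × 29.9 × 460)) = 51.91 mm.
A_s = 0.85 f'_c a b / f_y = 0.85 × 29.9 × 51.91 × 460 / 415 = 1462.3 mm².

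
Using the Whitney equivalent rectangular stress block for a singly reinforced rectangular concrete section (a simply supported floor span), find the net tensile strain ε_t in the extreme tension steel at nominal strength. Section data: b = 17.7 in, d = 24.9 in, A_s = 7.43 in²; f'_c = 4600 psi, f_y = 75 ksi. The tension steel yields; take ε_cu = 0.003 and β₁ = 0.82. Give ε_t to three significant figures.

a = A_s f_y/(0.85 f'_c b) = 8.052 in.
β₁ = 0.82, so c = a/β₁ = 8.052/0.82 = 9.820 in.
From the linear strain diagram with ε_cu = 0.003: ε_t = 0.003 (d − c)/c = 0.003 × (24.9 − 9.820)/9.820 = 0.00461.
ε_t is between 0.004 and 0.005 — transition zone.

ε_t ≈ 0.00461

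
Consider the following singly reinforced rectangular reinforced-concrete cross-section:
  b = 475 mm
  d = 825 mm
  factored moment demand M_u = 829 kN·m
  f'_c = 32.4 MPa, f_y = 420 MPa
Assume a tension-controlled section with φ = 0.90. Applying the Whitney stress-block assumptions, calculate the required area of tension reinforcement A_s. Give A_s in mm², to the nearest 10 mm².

M_n = M_u/φ = 829/0.90 = 921.111 kN·m.
With M_n = 0.85 f'_c a b (d − a/2), solve the quadratic for a:
a = d − √(d² − 2M_n/(0.85 f'_c b)) = 825 − √(825² − 2 × 921.111×10⁶/(0.85 × 32.4 × 475)) = 90.29 mm.
A_s = 0.85 f'_c a b / f_y = 0.85 × 32.4 × 90.29 × 475 / 420 = 2812.2 mm².

A_s ≈ 2810 mm²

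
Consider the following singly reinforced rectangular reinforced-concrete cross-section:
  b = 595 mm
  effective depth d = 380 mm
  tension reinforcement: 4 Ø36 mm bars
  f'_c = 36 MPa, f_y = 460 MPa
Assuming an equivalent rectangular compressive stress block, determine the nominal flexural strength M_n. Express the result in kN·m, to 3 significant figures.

A_s = 4 × 1018 = 4072 mm².
T = A_s f_y = 4072 × 460 = 1873120 N = 1873.12 kN.
From C = T: a = T/(0.85 f'_c b) = 1873120/(0.85 × 36 × 595) = 102.88 mm.
M_n = T(d − a/2) = 1873.12 kN × (380 − 51.44) mm = 615.43 kN·m.

M_n ≈ 615 kN·m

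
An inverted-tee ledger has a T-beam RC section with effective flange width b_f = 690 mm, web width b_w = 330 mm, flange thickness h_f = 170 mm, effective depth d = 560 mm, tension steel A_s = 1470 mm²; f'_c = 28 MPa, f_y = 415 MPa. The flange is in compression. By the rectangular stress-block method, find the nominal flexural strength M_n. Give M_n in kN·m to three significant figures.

Tension: T = A_s f_y = 1470 × 415 = 610050 N.
Try a within the flange: a = T/(0.85 f'_c b_f) = 610050/(0.85 × 28 × 690) = 37.15 mm.
Since a = 37.15 ≤ h_f = 170 mm, the stress block lies entirely in the flange; analyse as a rectangular beam of width b_f.
M_n = T(d − a/2) = 610050 × (560 − 18.575) = 330.30 × 10⁶ N·mm.
M_n = 330.30 kN·m.

M_n ≈ 330 kN·m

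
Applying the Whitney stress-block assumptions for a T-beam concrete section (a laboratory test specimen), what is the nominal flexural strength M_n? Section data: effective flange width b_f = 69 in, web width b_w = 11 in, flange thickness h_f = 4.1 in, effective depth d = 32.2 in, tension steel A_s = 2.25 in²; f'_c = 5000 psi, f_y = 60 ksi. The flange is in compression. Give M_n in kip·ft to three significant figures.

Tension: T = A_s f_y = 2.25 × 60 = 135 kips.
Try a within the flange: a = T/(0.85 f'_c b_f) = 135/(0.85 × 5 × 69) = 0.460 in.
Since a = 0.460 ≤ h_f = 4.1 in, the stress block lies entirely in the flange; analyse as a rectangular beam of width b_f.
M_n = T(d − a/2) = 135 × (32.2 − 0.23) = 4316.0 kip·in.
M_n = 4316.0/12 = 359.67 kip·ft.

M_n ≈ 360 kip·ft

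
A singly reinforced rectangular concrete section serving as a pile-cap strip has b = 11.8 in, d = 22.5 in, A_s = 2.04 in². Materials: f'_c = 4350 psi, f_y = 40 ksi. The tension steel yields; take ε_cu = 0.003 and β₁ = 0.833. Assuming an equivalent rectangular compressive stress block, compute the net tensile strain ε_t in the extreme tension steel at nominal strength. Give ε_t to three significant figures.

ε_t ≈ 0.0271

a = A_s f_y/(0.85 f'_c b) = 1.870 in.
β₁ = 0.833, so c = a/β₁ = 1.870/0.833 = 2.245 in.
From the linear strain diagram with ε_cu = 0.003: ε_t = 0.003 (d − c)/c = 0.003 × (22.5 − 2.245)/2.245 = 0.0271.
Since ε_t ≥ 0.005, the section is tension-controlled.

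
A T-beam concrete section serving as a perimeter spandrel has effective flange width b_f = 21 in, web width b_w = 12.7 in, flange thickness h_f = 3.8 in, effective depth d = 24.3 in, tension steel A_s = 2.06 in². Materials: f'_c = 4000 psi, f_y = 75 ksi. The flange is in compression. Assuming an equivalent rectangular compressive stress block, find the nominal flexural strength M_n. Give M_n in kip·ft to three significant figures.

Tension: T = A_s f_y = 2.06 × 75 = 154.5 kips.
Try a within the flange: a = T/(0.85 f'_c b_f) = 154.5/(0.85 × 4 × 21) = 2.164 in.
Since a = 2.164 ≤ h_f = 3.8 in, the stress block lies entirely in the flange; analyse as a rectangular beam of width b_f.
M_n = T(d − a/2) = 154.5 × (24.3 − 1.082) = 3587.2 kip·in.
M_n = 3587.2/12 = 298.93 kip·ft.

M_n ≈ 299 kip·ft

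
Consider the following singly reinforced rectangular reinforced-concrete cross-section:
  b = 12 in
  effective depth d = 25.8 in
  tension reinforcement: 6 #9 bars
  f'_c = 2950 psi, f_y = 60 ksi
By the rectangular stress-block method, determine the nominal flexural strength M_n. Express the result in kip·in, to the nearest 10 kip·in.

A_s = 6 × 1 = 6 in².
T = A_s f_y = 6 × 60 = 360 kips.
a = T/(0.85 f'_c b) = 360/(0.85 × 2.95 × 12) = 11.964 in.
M_n = T(d − a/2) = 360 × (25.8 − 5.982) = 7134.5 kip·in.

M_n ≈ 7130 kip·in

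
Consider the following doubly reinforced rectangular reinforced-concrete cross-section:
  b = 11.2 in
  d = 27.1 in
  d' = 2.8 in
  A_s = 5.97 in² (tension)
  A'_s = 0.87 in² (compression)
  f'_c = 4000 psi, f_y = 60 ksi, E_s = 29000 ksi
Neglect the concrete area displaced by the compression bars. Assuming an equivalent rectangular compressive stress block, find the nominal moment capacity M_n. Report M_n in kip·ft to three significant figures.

Assume both steels yield.
a = (A_s − A'_s) f_y/(0.85 f'_c b) = (5.97 − 0.87) × 60/(0.85 × 4 × 11.2) = 8.036 in.
c = a/β₁ = 8.036/0.85 = 9.454 in; ε'_s = 0.003(c − d')/c = 0.0021 ≥ ε_y = 0.0021, so the compression steel yields.
M_n = (A_s − A'_s) f_y (d − a/2) + A'_s f_y (d − d') = 306 × (27.1 − 4.018) + 52.2 × (27.1 − 2.8) = 7063.1 + 1268.5 = 8331.6 kip·in = 8331.6/12 = 694.30 kip·ft.

M_n ≈ 694 kip·ft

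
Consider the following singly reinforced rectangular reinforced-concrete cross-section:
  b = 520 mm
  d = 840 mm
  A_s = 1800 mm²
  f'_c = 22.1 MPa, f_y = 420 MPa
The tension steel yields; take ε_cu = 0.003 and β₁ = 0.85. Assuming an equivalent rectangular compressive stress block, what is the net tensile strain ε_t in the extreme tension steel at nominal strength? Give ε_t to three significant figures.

ε_t ≈ 0.0247

a = A_s f_y/(0.85 f'_c b) = 77.39 mm.
β₁ = 0.85, so c = a/β₁ = 77.39/0.85 = 91.05 mm.
From the linear strain diagram with ε_cu = 0.003: ε_t = 0.003 (d − c)/c = 0.003 × (840 − 91.05)/91.05 = 0.0247.
Since ε_t ≥ 0.005, the section is tension-controlled.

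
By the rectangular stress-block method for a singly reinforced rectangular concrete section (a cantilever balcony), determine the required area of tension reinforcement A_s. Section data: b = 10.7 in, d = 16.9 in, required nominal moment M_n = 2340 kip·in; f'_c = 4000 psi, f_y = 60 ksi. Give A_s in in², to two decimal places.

A_s ≈ 2.65 in²

From M_n = 0.85 f'_c a b (d − a/2):
a = d − √(d² − 2M_n/(0.85 f'_c b)) = 16.9 − √(16.9² − 2 × 2340/(0.85 × 4 × 10.7)) = 4.371 in.
A_s = 0.85 f'_c a b / f_y = 0.85 × 4 × 4.371 × 10.7 / 60 = 2.650 in².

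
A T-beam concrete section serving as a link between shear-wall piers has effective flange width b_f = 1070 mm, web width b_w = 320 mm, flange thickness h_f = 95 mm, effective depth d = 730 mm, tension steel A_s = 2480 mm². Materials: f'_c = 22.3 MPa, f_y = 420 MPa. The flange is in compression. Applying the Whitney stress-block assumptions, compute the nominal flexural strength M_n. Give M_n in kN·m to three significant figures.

M_n ≈ 734 kN·m

Tension: T = A_s f_y = 2480 × 420 = 1041600 N.
Try a within the flange: a = T/(0.85 f'_c b_f) = 1041600/(0.85 × 22.3 × 1070) = 51.36 mm.
Since a = 51.36 ≤ h_f = 95 mm, the stress block lies entirely in the flange; analyse as a rectangular beam of width b_f.
M_n = T(d − a/2) = 1041600 × (730 − 25.68) = 733.62 × 10⁶ N·mm.
M_n = 733.62 kN·m.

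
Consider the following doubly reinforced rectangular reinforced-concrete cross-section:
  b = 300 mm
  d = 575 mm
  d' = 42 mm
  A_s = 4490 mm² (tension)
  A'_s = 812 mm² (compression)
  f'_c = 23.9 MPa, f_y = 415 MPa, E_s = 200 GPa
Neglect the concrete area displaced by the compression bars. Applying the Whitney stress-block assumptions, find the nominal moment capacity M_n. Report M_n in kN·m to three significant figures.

Assume both tension and compression steel yield.
Net tension couple steel: A_s − A'_s = 3678 mm².
a = (A_s − A'_s) f_y / (0.85 f'_c b) = 1526370/(0.85 × 23.9 × 300) = 250.45 mm.
c = a/β₁ = 250.45/0.85 = 294.65 mm; ε'_s = 0.003(c − d')/c = 0.0026 ≥ f_y/E_s = 0.0021, so compression steel does yield.
M_n = (A_s − A'_s) f_y (d − a/2) + A'_s f_y (d − d') = [1526370 × (575 − 125.225) + 336980 × (575 − 42)] × 10⁻⁶ = 686.52 + 179.61 = 866.13 kN·m.

M_n ≈ 866 kN·m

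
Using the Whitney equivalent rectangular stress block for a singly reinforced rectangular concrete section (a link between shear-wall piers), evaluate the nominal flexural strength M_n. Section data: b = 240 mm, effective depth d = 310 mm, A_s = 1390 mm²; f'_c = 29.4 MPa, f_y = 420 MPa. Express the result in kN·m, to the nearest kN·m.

M_n ≈ 153 kN·m

T = A_s f_y = 1390 × 420 = 583800 N = 583.8 kN.
From C = T: a = T/(0.85 f'_c b) = 583800/(0.85 × 29.4 × 240) = 97.34 mm.
M_n = T(d − a/2) = 583.8 kN × (310 − 48.67) mm = 152.56 kN·m.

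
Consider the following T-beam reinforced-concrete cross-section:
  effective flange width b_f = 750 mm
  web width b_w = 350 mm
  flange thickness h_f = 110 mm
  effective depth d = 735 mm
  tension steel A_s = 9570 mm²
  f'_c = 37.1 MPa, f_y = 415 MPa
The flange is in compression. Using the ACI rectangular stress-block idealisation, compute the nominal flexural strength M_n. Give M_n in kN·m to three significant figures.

Tension: T = A_s f_y = 9570 × 415 = 3971550 N.
Try a within the flange: a = T/(0.85 f'_c b_f) = 3971550/(0.85 × 37.1 × 750) = 167.92 mm.
a = 167.92 > h_f = 110 mm: the block extends into the web. Split into flange-overhang and web parts.
C_f = 0.85 f'_c (b_f − b_w) h_f = 0.85 × 37.1 × (750 − 350) × 110 = 1387540 N.
Remaining web compression depth: a_w = (T − C_f)/(0.85 f'_c b_w) = (3971550 − 1387540)/(0.85 × 37.1 × 350) = 234.12 mm.
M_n = C_f(d − h_f/2) + (T − C_f)(d − a_w/2) = 1387540 × (735 − 55) + 2584010 × (735 − 117.06) = 943.53 + 1596.76 = 2540.29 × 10⁶ N·mm.
M_n = 2540.29 kN·m.

M_n ≈ 2540 kN·m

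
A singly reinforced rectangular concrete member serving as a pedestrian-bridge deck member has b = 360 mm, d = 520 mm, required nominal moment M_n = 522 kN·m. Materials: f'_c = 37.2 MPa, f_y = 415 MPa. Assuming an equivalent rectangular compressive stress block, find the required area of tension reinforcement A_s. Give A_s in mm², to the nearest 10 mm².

A_s ≈ 2670 mm²

With M_n = 0.85 f'_c a b (d − a/2), solve the quadratic for a:
a = d − √(d² − 2M_n/(0.85 f'_c b)) = 520 − √(520² − 2 × 522×10⁶/(0.85 × 37.2 × 360)) = 97.29 mm.
A_s = 0.85 f'_c a b / f_y = 0.85 × 37.2 × 97.29 × 360 / 415 = 2668.6 mm².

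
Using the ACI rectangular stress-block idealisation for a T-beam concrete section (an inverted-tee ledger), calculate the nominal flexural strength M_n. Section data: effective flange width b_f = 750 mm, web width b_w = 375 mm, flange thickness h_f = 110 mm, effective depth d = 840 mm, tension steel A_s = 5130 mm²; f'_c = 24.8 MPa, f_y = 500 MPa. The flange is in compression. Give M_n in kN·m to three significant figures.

M_n ≈ 1920 kN·m

Tension: T = A_s f_y = 5130 × 500 = 2565000 N.
Try a within the flange: a = T/(0.85 f'_c b_f) = 2565000/(0.85 × 24.8 × 750) = 162.24 mm.
a = 162.24 > h_f = 110 mm: the block extends into the web. Split into flange-overhang and web parts.
C_f = 0.85 f'_c (b_f − b_w) h_f = 0.85 × 24.8 × (750 − 375) × 110 = 869550 N.
Remaining web compression depth: a_w = (T − C_f)/(0.85 f'_c b_w) = (2565000 − 869550)/(0.85 × 24.8 × 375) = 214.48 mm.
M_n = C_f(d − h_f/2) + (T − C_f)(d − a_w/2) = 869550 × (840 − 55) + 1695450 × (840 − 107.24) = 682.60 + 1242.36 = 1924.96 × 10⁶ N·mm.
M_n = 1924.96 kN·m.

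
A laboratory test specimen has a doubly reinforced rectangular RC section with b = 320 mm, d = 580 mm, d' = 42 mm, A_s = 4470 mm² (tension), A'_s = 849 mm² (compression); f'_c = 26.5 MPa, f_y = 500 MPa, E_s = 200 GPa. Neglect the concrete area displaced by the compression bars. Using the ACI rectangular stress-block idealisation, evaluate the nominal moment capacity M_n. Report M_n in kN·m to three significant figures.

M_n ≈ 1050 kN·m

Assume both tension and compression steel yield.
Net tension couple steel: A_s − A'_s = 3621 mm².
a = (A_s − A'_s) f_y / (0.85 f'_c b) = 1810500/(0.85 × 26.5 × 320) = 251.18 mm.
c = a/β₁ = 251.18/0.85 = 295.51 mm; ε'_s = 0.003(c − d')/c = 0.0026 ≥ f_y/E_s = 0.0025, so compression steel does yield.
M_n = (A_s − A'_s) f_y (d − a/2) + A'_s f_y (d − d') = [1810500 × (580 − 125.59) + 424500 × (580 − 42)] × 10⁻⁶ = 822.71 + 228.38 = 1051.09 kN·m.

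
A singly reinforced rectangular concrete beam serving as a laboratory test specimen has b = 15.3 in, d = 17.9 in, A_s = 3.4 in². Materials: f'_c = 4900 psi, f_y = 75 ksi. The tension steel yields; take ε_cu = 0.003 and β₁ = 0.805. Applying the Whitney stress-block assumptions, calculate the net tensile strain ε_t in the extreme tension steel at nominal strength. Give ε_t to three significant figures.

a = A_s f_y/(0.85 f'_c b) = 4.002 in.
β₁ = 0.805, so c = a/β₁ = 4.002/0.805 = 4.971 in.
From the linear strain diagram with ε_cu = 0.003: ε_t = 0.003 (d − c)/c = 0.003 × (17.9 − 4.971)/4.971 = 0.00780.
Since ε_t ≥ 0.005, the section is tension-controlled.

ε_t ≈ 0.00780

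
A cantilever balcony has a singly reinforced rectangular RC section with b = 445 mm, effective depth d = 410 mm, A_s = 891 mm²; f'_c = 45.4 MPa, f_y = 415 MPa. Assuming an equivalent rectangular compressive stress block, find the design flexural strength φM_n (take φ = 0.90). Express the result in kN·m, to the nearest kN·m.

φM_n ≈ 133 kN·m

T = A_s f_y = 891 × 415 = 369765 N = 369.765 kN.
From C = T: a = T/(0.85 f'_c b) = 369765/(0.85 × 45.4 × 445) = 21.53 mm.
M_n = T(d − a/2) = 369.765 kN × (410 − 10.765) mm = 147.62 kN·m.
φM_n = 0.90 × 147.62 = 132.86 kN·m.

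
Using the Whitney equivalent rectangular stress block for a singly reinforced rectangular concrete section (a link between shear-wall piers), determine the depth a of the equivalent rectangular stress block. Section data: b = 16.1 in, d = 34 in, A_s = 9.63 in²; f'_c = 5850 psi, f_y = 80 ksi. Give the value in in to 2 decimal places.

T = A_s f_y = 9.63 × 80 = 770.4 kips.
a = T/(0.85 f'_c b) = 770.4/(0.85 × 5.85 × 16.1) = 9.62 in.

a ≈ 9.62 in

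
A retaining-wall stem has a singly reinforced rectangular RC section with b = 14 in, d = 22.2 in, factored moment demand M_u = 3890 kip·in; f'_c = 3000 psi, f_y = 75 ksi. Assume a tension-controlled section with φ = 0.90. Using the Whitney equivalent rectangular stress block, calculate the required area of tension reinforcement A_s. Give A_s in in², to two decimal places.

A_s ≈ 3.03 in²

M_n = M_u/φ = 3890/0.90 = 4322.22 kip·in.
From M_n = 0.85 f'_c a b (d − a/2):
a = d − √(d² − 2M_n/(0.85 f'_c b)) = 22.2 − √(22.2² − 2 × 4322.22/(0.85 × 3 × 14)) = 6.367 in.
A_s = 0.85 f'_c a b / f_y = 0.85 × 3 × 6.367 × 14 / 75 = 3.031 in².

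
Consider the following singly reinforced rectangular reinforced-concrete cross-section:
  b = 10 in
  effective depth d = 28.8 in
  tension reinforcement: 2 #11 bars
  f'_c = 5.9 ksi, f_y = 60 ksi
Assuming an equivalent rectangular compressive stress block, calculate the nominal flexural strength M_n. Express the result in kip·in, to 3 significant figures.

M_n ≈ 5040 kip·in

A_s = 2 × 1.56 = 3.12 in².
T = A_s f_y = 3.12 × 60 = 187.2 kips.
a = T/(0.85 f'_c b) = 187.2/(0.85 × 5.9 × 10) = 3.733 in.
M_n = T(d − a/2) = 187.2 × (28.8 − 1.8665) = 5042.0 kip·in.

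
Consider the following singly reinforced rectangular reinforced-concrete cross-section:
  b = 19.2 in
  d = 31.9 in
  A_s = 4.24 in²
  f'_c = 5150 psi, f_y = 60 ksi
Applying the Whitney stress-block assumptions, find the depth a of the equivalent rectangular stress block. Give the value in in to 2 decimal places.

a ≈ 3.03 in

T = A_s f_y = 4.24 × 60 = 254.4 kips.
a = T/(0.85 f'_c b) = 254.4/(0.85 × 5.15 × 19.2) = 3.03 in.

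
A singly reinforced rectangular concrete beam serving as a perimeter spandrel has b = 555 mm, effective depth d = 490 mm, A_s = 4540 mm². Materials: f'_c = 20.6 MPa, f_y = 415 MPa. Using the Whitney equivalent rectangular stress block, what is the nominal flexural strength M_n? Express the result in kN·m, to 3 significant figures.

M_n ≈ 741 kN·m

T = A_s f_y = 4540 × 415 = 1884100 N = 1884.1 kN.
From C = T: a = T/(0.85 f'_c b) = 1884100/(0.85 × 20.6 × 555) = 193.88 mm.
M_n = T(d − a/2) = 1884.1 kN × (490 − 96.94) mm = 740.56 kN·m.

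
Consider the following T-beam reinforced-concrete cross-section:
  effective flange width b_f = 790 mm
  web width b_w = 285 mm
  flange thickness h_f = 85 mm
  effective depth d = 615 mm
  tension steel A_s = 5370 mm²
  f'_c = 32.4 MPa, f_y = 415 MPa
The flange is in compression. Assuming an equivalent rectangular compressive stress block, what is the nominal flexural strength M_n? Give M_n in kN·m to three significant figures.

Tension: T = A_s f_y = 5370 × 415 = 2228550 N.
Try a within the flange: a = T/(0.85 f'_c b_f) = 2228550/(0.85 × 32.4 × 790) = 102.43 mm.
a = 102.43 > h_f = 85 mm: the block extends into the web. Split into flange-overhang and web parts.
C_f = 0.85 f'_c (b_f − b_w) h_f = 0.85 × 32.4 × (790 − 285) × 85 = 1182155 N.
Remaining web compression depth: a_w = (T − C_f)/(0.85 f'_c b_w) = (2228550 − 1182155)/(0.85 × 32.4 × 285) = 133.32 mm.
M_n = C_f(d − h_f/2) + (T − C_f)(d − a_w/2) = 1182155 × (615 − 42.5) + 1046395 × (615 − 66.66) = 676.78 + 573.78 = 1250.56 × 10⁶ N·mm.
M_n = 1250.56 kN·m.

M_n ≈ 1250 kN·m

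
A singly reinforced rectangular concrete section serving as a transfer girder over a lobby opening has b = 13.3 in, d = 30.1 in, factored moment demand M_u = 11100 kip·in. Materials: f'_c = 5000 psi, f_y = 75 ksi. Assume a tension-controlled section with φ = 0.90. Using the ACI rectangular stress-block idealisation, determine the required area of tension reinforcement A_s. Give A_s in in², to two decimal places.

A_s ≈ 6.35 in²

M_n = M_u/φ = 11100/0.90 = 12333.3 kip·in.
From M_n = 0.85 f'_c a b (d − a/2):
a = d − √(d² − 2M_n/(0.85 f'_c b)) = 30.1 − √(30.1² − 2 × 12333.3/(0.85 × 5 × 13.3)) = 8.429 in.
A_s = 0.85 f'_c a b / f_y = 0.85 × 5 × 8.429 × 13.3 / 75 = 6.353 in².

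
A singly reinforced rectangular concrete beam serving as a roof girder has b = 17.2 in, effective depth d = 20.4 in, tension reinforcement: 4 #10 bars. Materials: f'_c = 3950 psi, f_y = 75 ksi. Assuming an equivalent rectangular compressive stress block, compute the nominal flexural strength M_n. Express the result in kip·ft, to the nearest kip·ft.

M_n ≈ 543 kip·ft

A_s = 4 × 1.27 = 5.08 in².
T = A_s f_y = 5.08 × 75 = 381 kips.
a = T/(0.85 f'_c b) = 381/(0.85 × 3.95 × 17.2) = 6.598 in.
M_n = T(d − a/2) = 381 × (20.4 − 3.299) = 6515.5 kip·in = 6515.5/12 = 542.96 kip·ft.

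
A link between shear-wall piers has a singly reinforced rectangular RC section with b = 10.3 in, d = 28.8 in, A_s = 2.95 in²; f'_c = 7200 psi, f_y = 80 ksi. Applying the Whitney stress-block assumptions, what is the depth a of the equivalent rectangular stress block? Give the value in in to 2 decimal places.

a ≈ 3.74 in

T = A_s f_y = 2.95 × 80 = 236 kips.
a = T/(0.85 f'_c b) = 236/(0.85 × 7.2 × 10.3) = 3.74 in.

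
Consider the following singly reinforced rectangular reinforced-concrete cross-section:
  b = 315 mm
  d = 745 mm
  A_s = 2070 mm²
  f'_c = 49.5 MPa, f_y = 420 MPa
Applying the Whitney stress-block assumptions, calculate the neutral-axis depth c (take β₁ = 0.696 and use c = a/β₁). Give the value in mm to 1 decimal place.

c ≈ 94.2 mm

T = A_s f_y = 2070 × 420 = 869400 N = 869.4 kN.
Setting C = 0.85 f'_c a b equal to T: a = 869400/(0.85 × 49.5 × 315) = 65.597 mm.
With β₁ = 0.696, c = a/β₁ = 65.597/0.696 = 94.2 mm.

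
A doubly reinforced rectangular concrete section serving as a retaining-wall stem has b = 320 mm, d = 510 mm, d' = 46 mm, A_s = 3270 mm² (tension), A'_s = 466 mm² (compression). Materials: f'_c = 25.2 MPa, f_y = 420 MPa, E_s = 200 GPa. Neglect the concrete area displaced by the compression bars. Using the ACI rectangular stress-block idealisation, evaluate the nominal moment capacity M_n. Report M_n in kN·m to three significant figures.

Assume both tension and compression steel yield.
Net tension couple steel: A_s − A'_s = 2804 mm².
a = (A_s − A'_s) f_y / (0.85 f'_c b) = 1177680/(0.85 × 25.2 × 320) = 171.81 mm.
c = a/β₁ = 171.81/0.85 = 202.13 mm; ε'_s = 0.003(c − d')/c = 0.0023 ≥ f_y/E_s = 0.0021, so compression steel does yield.
M_n = (A_s − A'_s) f_y (d − a/2) + A'_s f_y (d − d') = [1177680 × (510 − 85.905) + 195720 × (510 − 46)] × 10⁻⁶ = 499.45 + 90.81 = 590.26 kN·m.

M_n ≈ 590 kN·m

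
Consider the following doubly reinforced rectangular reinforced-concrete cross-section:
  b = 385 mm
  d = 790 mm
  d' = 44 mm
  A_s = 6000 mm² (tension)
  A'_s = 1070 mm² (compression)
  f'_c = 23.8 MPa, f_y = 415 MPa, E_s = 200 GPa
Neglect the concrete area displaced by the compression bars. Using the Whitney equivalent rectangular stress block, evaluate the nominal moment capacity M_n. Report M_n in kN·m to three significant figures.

Assume both tension and compression steel yield.
Net tension couple steel: A_s − A'_s = 4930 mm².
a = (A_s − A'_s) f_y / (0.85 f'_c b) = 2045950/(0.85 × 23.8 × 385) = 262.69 mm.
c = a/β₁ = 262.69/0.85 = 309.05 mm; ε'_s = 0.003(c − d')/c = 0.0026 ≥ f_y/E_s = 0.0021, so compression steel does yield.
M_n = (A_s − A'_s) f_y (d − a/2) + A'_s f_y (d − d') = [2045950 × (790 − 131.345) + 444050 × (790 − 44)] × 10⁻⁶ = 1347.58 + 331.26 = 1678.84 kN·m.

M_n ≈ 1680 kN·m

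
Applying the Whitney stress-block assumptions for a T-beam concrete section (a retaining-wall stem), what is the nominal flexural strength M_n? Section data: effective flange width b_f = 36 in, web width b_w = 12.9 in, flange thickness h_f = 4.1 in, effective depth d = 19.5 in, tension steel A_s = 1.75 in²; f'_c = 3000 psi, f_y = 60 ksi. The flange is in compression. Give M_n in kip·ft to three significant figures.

Tension: T = A_s f_y = 1.75 × 60 = 105 kips.
Try a within the flange: a = T/(0.85 f'_c b_f) = 105/(0.85 × 3 × 36) = 1.144 in.
Since a = 1.144 ≤ h_f = 4.1 in, the stress block lies entirely in the flange; analyse as a rectangular beam of width b_f.
M_n = T(d − a/2) = 105 × (19.5 − 0.572) = 1987.4 kip·in.
M_n = 1987.4/12 = 165.62 kip·ft.

M_n ≈ 166 kip·ft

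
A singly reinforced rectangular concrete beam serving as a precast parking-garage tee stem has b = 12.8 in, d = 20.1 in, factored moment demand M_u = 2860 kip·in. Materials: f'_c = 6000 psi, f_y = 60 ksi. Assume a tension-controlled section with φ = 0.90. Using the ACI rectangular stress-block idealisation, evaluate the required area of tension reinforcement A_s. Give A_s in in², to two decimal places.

A_s ≈ 2.82 in²

M_n = M_u/φ = 2860/0.90 = 3177.78 kip·in.
From M_n = 0.85 f'_c a b (d − a/2):
a = d − √(d² − 2M_n/(0.85 f'_c b)) = 20.1 − √(20.1² − 2 × 3177.78/(0.85 × 6 × 12.8)) = 2.589 in.
A_s = 0.85 f'_c a b / f_y = 0.85 × 6 × 2.589 × 12.8 / 60 = 2.817 in².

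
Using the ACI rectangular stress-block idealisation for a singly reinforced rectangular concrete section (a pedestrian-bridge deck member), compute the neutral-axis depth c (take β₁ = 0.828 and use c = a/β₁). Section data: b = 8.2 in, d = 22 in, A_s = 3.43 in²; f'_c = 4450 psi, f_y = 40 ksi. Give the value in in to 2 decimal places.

c ≈ 5.34 in

T = A_s f_y = 3.43 × 40 = 137.2 kips.
a = T/(0.85 f'_c b) = 137.2/(0.85 × 4.45 × 8.2) = 4.4235 in.
With β₁ = 0.828, c = a/β₁ = 4.4235/0.828 = 5.34 in.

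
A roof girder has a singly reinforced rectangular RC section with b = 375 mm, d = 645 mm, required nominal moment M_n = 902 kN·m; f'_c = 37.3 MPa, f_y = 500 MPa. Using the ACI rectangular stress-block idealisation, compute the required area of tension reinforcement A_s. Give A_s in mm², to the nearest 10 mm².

With M_n = 0.85 f'_c a b (d − a/2), solve the quadratic for a:
a = d − √(d² − 2M_n/(0.85 f'_c b)) = 645 − √(645² − 2 × 902×10⁶/(0.85 × 37.3 × 375)) = 130.91 mm.
A_s = 0.85 f'_c a b / f_y = 0.85 × 37.3 × 130.91 × 375 / 500 = 3112.9 mm².

A_s ≈ 3110 mm²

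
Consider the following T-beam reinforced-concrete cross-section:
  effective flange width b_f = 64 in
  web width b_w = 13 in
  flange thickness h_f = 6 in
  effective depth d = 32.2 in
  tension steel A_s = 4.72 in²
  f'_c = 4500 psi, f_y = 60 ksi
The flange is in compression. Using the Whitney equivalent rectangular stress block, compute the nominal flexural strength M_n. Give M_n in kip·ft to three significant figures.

Tension: T = A_s f_y = 4.72 × 60 = 283.2 kips.
Try a within the flange: a = T/(0.85 f'_c b_f) = 283.2/(0.85 × 4.5 × 64) = 1.157 in.
Since a = 1.157 ≤ h_f = 6 in, the stress block lies entirely in the flange; analyse as a rectangular beam of width b_f.
M_n = T(d − a/2) = 283.2 × (32.2 − 0.5785) = 8955.2 kip·in.
M_n = 8955.2/12 = 746.27 kip·ft.

M_n ≈ 746 kip·ft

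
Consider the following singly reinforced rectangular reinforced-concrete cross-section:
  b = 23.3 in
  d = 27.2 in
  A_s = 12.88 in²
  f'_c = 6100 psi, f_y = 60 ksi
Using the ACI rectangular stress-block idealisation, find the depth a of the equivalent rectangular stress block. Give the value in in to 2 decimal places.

T = A_s f_y = 12.88 × 60 = 772.8 kips.
a = T/(0.85 f'_c b) = 772.8/(0.85 × 6.1 × 23.3) = 6.40 in.

a ≈ 6.40 in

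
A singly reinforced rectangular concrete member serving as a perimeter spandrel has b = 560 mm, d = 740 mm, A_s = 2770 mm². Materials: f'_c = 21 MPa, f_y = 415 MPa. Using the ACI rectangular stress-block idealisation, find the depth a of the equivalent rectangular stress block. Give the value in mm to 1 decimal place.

a ≈ 115.0 mm

T = A_s f_y = 2770 × 415 = 1149550 N = 1149.55 kN.
Setting C = 0.85 f'_c a b equal to T: a = 1149550/(0.85 × 21 × 560) = 115.0 mm.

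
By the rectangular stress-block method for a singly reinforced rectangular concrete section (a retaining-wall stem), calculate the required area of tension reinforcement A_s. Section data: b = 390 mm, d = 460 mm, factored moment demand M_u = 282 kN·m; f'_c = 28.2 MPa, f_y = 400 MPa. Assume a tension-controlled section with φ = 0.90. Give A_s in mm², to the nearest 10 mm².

A_s ≈ 1860 mm²

M_n = M_u/φ = 282/0.90 = 313.333 kN·m.
With M_n = 0.85 f'_c a b (d − a/2), solve the quadratic for a:
a = d − √(d² − 2M_n/(0.85 f'_c b)) = 460 − √(460² − 2 × 313.333×10⁶/(0.85 × 28.2 × 390)) = 79.78 mm.
A_s = 0.85 f'_c a b / f_y = 0.85 × 28.2 × 79.78 × 390 / 400 = 1864.5 mm².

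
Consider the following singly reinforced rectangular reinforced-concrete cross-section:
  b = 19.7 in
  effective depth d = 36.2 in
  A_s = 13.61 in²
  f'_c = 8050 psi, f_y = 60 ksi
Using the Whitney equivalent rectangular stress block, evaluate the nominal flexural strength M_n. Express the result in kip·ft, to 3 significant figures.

T = A_s f_y = 13.61 × 60 = 816.6 kips.
a = T/(0.85 f'_c b) = 816.6/(0.85 × 8.05 × 19.7) = 6.058 in.
M_n = T(d − a/2) = 816.6 × (36.2 − 3.029) = 27087.4 kip·in = 27087.4/12 = 2257.28 kip·ft.

M_n ≈ 2260 kip·ft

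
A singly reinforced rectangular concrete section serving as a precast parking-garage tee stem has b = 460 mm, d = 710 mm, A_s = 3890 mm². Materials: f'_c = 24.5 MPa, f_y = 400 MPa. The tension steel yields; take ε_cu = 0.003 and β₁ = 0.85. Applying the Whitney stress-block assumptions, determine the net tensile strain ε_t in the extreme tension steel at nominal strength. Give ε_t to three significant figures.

ε_t ≈ 0.00815

a = A_s f_y/(0.85 f'_c b) = 162.43 mm.
β₁ = 0.85, so c = a/β₁ = 162.43/0.85 = 191.09 mm.
From the linear strain diagram with ε_cu = 0.003: ε_t = 0.003 (d − c)/c = 0.003 × (710 − 191.09)/191.09 = 0.00815.
Since ε_t ≥ 0.005, the section is tension-controlled.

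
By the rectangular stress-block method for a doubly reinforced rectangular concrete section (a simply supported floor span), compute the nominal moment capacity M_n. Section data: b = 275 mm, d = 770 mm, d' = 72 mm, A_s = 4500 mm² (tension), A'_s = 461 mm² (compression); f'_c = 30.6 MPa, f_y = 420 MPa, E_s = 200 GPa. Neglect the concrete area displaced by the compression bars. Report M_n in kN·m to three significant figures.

M_n ≈ 1240 kN·m

Assume both tension and compression steel yield.
Net tension couple steel: A_s − A'_s = 4039 mm².
a = (A_s − A'_s) f_y / (0.85 f'_c b) = 1696380/(0.85 × 30.6 × 275) = 237.16 mm.
c = a/β₁ = 237.16/0.831 = 285.39 mm; ε'_s = 0.003(c − d')/c = 0.0022 ≥ f_y/E_s = 0.0021, so compression steel does yield.
M_n = (A_s − A'_s) f_y (d − a/2) + A'_s f_y (d − d') = [1696380 × (770 − 118.58) + 193620 × (770 − 72)] × 10⁻⁶ = 1105.06 + 135.15 = 1240.21 kN·m.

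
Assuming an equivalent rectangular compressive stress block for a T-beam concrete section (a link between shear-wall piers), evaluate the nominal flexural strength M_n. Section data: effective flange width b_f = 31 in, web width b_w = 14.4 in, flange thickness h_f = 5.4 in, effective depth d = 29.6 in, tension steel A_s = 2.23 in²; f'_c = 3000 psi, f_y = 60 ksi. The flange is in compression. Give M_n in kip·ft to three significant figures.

Tension: T = A_s f_y = 2.23 × 60 = 133.8 kips.
Try a within the flange: a = T/(0.85 f'_c b_f) = 133.8/(0.85 × 3 × 31) = 1.693 in.
Since a = 1.693 ≤ h_f = 5.4 in, the stress block lies entirely in the flange; analyse as a rectangular beam of width b_f.
M_n = T(d − a/2) = 133.8 × (29.6 − 0.8465) = 3847.2 kip·in.
M_n = 3847.2/12 = 320.60 kip·ft.

M_n ≈ 321 kip·ft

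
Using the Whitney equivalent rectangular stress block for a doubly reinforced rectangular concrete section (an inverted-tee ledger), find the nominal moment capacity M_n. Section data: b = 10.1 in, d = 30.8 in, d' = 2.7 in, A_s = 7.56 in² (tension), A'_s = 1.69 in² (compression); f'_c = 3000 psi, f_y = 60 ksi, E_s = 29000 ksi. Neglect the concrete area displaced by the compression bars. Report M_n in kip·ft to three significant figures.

Assume both steels yield.
a = (A_s − A'_s) f_y/(0.85 f'_c b) = (7.56 − 1.69) × 60/(0.85 × 3 × 10.1) = 13.675 in.
c = a/β₁ = 13.675/0.85 = 16.088 in; ε'_s = 0.003(c − d')/c = 0.0025 ≥ ε_y = 0.0021, so the compression steel yields.
M_n = (A_s − A'_s) f_y (d − a/2) + A'_s f_y (d − d') = 352.2 × (30.8 − 6.8375) + 101.4 × (30.8 − 2.7) = 8439.6 + 2849.3 = 11288.9 kip·in = 11288.9/12 = 940.74 kip·ft.

M_n ≈ 941 kip·ft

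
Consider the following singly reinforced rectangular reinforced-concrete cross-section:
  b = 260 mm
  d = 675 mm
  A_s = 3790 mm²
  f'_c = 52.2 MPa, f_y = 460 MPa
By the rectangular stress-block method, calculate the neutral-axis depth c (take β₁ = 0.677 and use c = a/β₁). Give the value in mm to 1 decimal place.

T = A_s f_y = 3790 × 460 = 1743400 N = 1743.4 kN.
Setting C = 0.85 f'_c a b equal to T: a = 1743400/(0.85 × 52.2 × 260) = 151.124 mm.
With β₁ = 0.677, c = a/β₁ = 151.124/0.677 = 223.2 mm.

c ≈ 223.2 mm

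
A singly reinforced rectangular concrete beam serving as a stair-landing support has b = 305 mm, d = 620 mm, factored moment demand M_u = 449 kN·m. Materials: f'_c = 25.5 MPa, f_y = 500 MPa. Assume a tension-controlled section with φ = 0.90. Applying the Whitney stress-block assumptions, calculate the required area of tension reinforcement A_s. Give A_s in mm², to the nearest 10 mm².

A_s ≈ 1810 mm²

M_n = M_u/φ = 449/0.90 = 498.889 kN·m.
With M_n = 0.85 f'_c a b (d − a/2), solve the quadratic for a:
a = d − √(d² − 2M_n/(0.85 f'_c b)) = 620 − √(620² − 2 × 498.889×10⁶/(0.85 × 25.5 × 305)) = 136.81 mm.
A_s = 0.85 f'_c a b / f_y = 0.85 × 25.5 × 136.81 × 305 / 500 = 1808.9 mm².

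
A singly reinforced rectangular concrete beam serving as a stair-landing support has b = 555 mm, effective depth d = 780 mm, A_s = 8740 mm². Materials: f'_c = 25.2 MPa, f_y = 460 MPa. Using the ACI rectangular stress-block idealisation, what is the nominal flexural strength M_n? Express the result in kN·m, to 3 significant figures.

T = A_s f_y = 8740 × 460 = 4020400 N = 4020.4 kN.
From C = T: a = T/(0.85 f'_c b) = 4020400/(0.85 × 25.2 × 555) = 338.19 mm.
M_n = T(d − a/2) = 4020.4 kN × (780 − 169.095) mm = 2456.08 kN·m.

M_n ≈ 2460 kN·m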